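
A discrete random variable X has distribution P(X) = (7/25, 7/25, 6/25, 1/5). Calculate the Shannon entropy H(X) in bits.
1.9870 bits

Shannon entropy is H(X) = -Σ p(x) log p(x).

For P = (7/25, 7/25, 6/25, 1/5):
H = -7/25 × log_2(7/25) -7/25 × log_2(7/25) -6/25 × log_2(6/25) -1/5 × log_2(1/5)
H = 1.9870 bits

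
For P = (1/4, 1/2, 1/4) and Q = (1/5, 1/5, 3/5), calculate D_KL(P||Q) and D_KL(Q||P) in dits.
D_KL(P||Q) = 0.1281, D_KL(Q||P) = 0.1292

KL divergence is not symmetric: D_KL(P||Q) ≠ D_KL(Q||P) in general.

D_KL(P||Q) = 0.1281 dits
D_KL(Q||P) = 0.1292 dits

No, they are not equal!

This asymmetry is why KL divergence is not a true distance metric.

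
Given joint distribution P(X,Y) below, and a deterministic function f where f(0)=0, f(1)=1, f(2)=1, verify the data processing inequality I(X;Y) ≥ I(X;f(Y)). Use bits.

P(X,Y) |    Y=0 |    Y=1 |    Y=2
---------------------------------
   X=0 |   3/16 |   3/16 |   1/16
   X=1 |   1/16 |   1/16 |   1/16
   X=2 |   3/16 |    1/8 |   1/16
I(X;Y) = 0.0270, I(X;f(Y)) = 0.0105, inequality holds: 0.0270 ≥ 0.0105

Data Processing Inequality: For any Markov chain X → Y → Z, we have I(X;Y) ≥ I(X;Z).

Here Z = f(Y) is a deterministic function of Y, forming X → Y → Z.

Original I(X;Y) = 0.0270 bits

After applying f:
P(X,Z) where Z=f(Y):
- P(X,Z=0) = P(X,Y=0)
- P(X,Z=1) = P(X,Y=1) + P(X,Y=2)

I(X;Z) = I(X;f(Y)) = 0.0105 bits

Verification: 0.0270 ≥ 0.0105 ✓

Information cannot be created by processing; the function f can only lose information about X.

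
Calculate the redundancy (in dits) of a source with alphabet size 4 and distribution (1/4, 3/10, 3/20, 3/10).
0.0142 dits

Redundancy measures how far a source is from maximum entropy:
R = H_max - H(X)

Maximum entropy for 4 symbols: H_max = log_10(4) = 0.6021 dits
Actual entropy: H(X) = 0.5878 dits
Redundancy: R = 0.6021 - 0.5878 = 0.0142 dits

This redundancy represents potential for compression: the source could be compressed by 0.0142 dits per symbol.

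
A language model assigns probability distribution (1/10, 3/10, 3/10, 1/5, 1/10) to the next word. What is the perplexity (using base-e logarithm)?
4.5032

Perplexity is e^H (or exp(H) for natural log).

First, H = -Σ p log p = 1.5048 nats
Perplexity = e^1.5048 = 4.5032

Interpretation: The model's uncertainty is equivalent to choosing uniformly among 4.5 options.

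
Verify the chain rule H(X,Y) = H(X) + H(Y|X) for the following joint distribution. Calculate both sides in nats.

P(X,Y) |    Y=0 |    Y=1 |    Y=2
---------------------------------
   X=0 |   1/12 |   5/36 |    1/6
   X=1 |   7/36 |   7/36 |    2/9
H(X,Y) = 1.7510, H(X) = 0.6682, H(Y|X) = 1.0827 (all in nats)

Chain rule: H(X,Y) = H(X) + H(Y|X)

Left side — joint entropy directly:
H(X,Y) = -Σ p(x,y) log p(x,y) = 1.7510 nats

Right side — compute H(Y|X) from the conditional distributions:
P(X) = (7/18, 11/18), so H(X) = 0.6682 nats
H(Y|X) = Σ_x P(X=x) · H(Y|X=x):
  P(Y|X=0) = (3/14, 5/14, 3/7), H(Y|X=0) = 1.0609, weight P(X=0) = 7/18
  P(Y|X=1) = (7/22, 7/22, 4/11), H(Y|X=1) = 1.0966, weight P(X=1) = 11/18
H(Y|X) = 1.0827 nats

H(X) + H(Y|X) = 0.6682 + 1.0827 = 1.7510 nats

Both sides equal 1.7510 nats. ✓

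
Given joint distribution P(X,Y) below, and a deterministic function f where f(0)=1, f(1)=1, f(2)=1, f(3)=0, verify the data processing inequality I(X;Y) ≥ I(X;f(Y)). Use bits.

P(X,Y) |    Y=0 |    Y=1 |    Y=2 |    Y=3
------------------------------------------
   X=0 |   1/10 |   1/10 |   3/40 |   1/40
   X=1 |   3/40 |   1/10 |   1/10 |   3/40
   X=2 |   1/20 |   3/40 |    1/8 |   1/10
I(X;Y) = 0.0570, I(X;f(Y)) = 0.0333, inequality holds: 0.0570 ≥ 0.0333

Data Processing Inequality: For any Markov chain X → Y → Z, we have I(X;Y) ≥ I(X;Z).

Here Z = f(Y) is a deterministic function of Y, forming X → Y → Z.

Original I(X;Y) = 0.0570 bits

After applying f:
P(X,Z) where Z=f(Y):
- P(X,Z=0) = P(X,Y=3)
- P(X,Z=1) = P(X,Y=0) + P(X,Y=1) + P(X,Y=2)

I(X;Z) = I(X;f(Y)) = 0.0333 bits

Verification: 0.0570 ≥ 0.0333 ✓

Information cannot be created by processing; the function f can only lose information about X.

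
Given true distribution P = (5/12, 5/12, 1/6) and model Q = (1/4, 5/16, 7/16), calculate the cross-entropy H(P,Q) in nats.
1.2000 nats

Cross-entropy: H(P,Q) = -Σ p(x) log q(x)

Alternatively: H(P,Q) = H(P) + D_KL(P||Q)
H(P) = 1.0282 nats
D_KL(P||Q) = 0.1719 nats

H(P,Q) = 1.0282 + 0.1719 = 1.2000 nats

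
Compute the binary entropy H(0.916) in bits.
0.4161 bits

The binary entropy function is:
H(p) = -p log(p) - (1-p) log(1-p)

H(0.916) = -0.916 × log_2(0.916) - 0.084 × log_2(0.084)
H(0.916) = 0.4161 bits

Note: Binary entropy is maximized at p=0.5 (H=1 bit) and minimized at p=0 or p=1 (H=0).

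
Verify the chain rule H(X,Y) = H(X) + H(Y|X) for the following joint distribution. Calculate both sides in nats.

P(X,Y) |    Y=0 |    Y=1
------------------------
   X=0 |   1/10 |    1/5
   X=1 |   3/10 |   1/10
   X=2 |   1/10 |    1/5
H(X,Y) = 1.6957, H(X) = 1.0889, H(Y|X) = 0.6068 (all in nats)

Chain rule: H(X,Y) = H(X) + H(Y|X)

Left side — joint entropy directly:
H(X,Y) = -Σ p(x,y) log p(x,y) = 1.6957 nats

Right side — compute H(Y|X) from the conditional distributions:
P(X) = (3/10, 2/5, 3/10), so H(X) = 1.0889 nats
H(Y|X) = Σ_x P(X=x) · H(Y|X=x):
  P(Y|X=0) = (1/3, 2/3), H(Y|X=0) = 0.6365, weight P(X=0) = 3/10
  P(Y|X=1) = (3/4, 1/4), H(Y|X=1) = 0.5623, weight P(X=1) = 2/5
  P(Y|X=2) = (1/3, 2/3), H(Y|X=2) = 0.6365, weight P(X=2) = 3/10
H(Y|X) = 0.6068 nats

H(X) + H(Y|X) = 1.0889 + 0.6068 = 1.6957 nats

Both sides equal 1.6957 nats. ✓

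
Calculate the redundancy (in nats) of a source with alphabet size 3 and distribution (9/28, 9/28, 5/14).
0.0013 nats

Redundancy measures how far a source is from maximum entropy:
R = H_max - H(X)

Maximum entropy for 3 symbols: H_max = log_e(3) = 1.0986 nats
Actual entropy: H(X) = 1.0974 nats
Redundancy: R = 1.0986 - 1.0974 = 0.0013 nats

This redundancy represents potential for compression: the source could be compressed by 0.0013 nats per symbol.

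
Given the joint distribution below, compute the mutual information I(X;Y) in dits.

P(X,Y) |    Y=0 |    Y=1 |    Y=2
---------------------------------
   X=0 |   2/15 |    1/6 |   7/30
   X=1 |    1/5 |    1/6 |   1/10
0.0139 dits

Mutual information: I(X;Y) = H(X) + H(Y) - H(X,Y)

Marginals:
P(X) = (8/15, 7/15), H(X) = 0.3001 dits
P(Y) = (1/3, 1/3, 1/3), H(Y) = 0.4771 dits

Joint entropy: H(X,Y) = 0.7633 dits

I(X;Y) = 0.3001 + 0.4771 - 0.7633 = 0.0139 dits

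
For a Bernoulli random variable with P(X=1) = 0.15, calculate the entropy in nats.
0.4227 nats

The binary entropy function is:
H(p) = -p log(p) - (1-p) log(1-p)

H(0.15) = -0.15 × log_e(0.15) - 0.85 × log_e(0.85)
H(0.15) = 0.4227 nats

Note: Binary entropy is maximized at p=0.5 (H=1 bit) and minimized at p=0 or p=1 (H=0).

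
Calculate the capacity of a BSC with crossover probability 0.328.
0.0871 bits

For a binary symmetric channel (BSC) with error probability p:
Capacity C = 1 - H(p) bits per symbol

where H(p) = -p log₂(p) - (1-p) log₂(1-p) is the binary entropy function.

H(0.328) = 0.9129 bits
C = 1 - 0.9129 = 0.0871 bits per symbol

This means we can reliably transmit up to 0.0871 bits of information per channel use.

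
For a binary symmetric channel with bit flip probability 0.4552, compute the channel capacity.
0.0058 bits

For a binary symmetric channel (BSC) with error probability p:
Capacity C = 1 - H(p) bits per symbol

where H(p) = -p log₂(p) - (1-p) log₂(1-p) is the binary entropy function.

H(0.4552) = 0.9942 bits
C = 1 - 0.9942 = 0.0058 bits per symbol

This means we can reliably transmit up to 0.0058 bits of information per channel use.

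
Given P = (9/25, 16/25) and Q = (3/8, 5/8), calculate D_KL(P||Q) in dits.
0.0002 dits

KL divergence: D_KL(P||Q) = Σ p(x) log(p(x)/q(x))

Computing term by term:
  x=0: 9/25 × log_10[(9/25)/(3/8)] = 9/25 × -0.0177 = -0.0064
  x=1: 16/25 × log_10[(16/25)/(5/8)] = 16/25 × 0.0103 = 0.0066

D_KL(P||Q) = 0.0002 dits

Note: KL divergence is always non-negative and equals 0 iff P = Q.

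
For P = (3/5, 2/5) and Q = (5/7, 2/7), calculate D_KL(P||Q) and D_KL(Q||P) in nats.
D_KL(P||Q) = 0.0300, D_KL(Q||P) = 0.0284

KL divergence is not symmetric: D_KL(P||Q) ≠ D_KL(Q||P) in general.

D_KL(P||Q) = 0.0300 nats
D_KL(Q||P) = 0.0284 nats

No, they are not equal!

This asymmetry is why KL divergence is not a true distance metric.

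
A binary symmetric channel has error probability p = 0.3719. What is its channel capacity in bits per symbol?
0.0479 bits

For a binary symmetric channel (BSC) with error probability p:
Capacity C = 1 - H(p) bits per symbol

where H(p) = -p log₂(p) - (1-p) log₂(1-p) is the binary entropy function.

H(0.3719) = 0.9521 bits
C = 1 - 0.9521 = 0.0479 bits per symbol

This means we can reliably transmit up to 0.0479 bits of information per channel use.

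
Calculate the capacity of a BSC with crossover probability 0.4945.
0.0001 bits

For a binary symmetric channel (BSC) with error probability p:
Capacity C = 1 - H(p) bits per symbol

where H(p) = -p log₂(p) - (1-p) log₂(1-p) is the binary entropy function.

H(0.4945) = 0.9999 bits
C = 1 - 0.9999 = 0.0001 bits per symbol

This means we can reliably transmit up to 0.0001 bits of information per channel use.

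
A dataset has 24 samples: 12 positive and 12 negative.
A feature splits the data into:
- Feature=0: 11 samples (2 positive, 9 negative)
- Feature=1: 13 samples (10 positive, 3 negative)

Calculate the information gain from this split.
0.2643 bits

Information Gain = H(Y) - H(Y|Feature)

Before split:
P(positive) = 12/24 = 0.5000
H(Y) = 1.0000 bits

After split:
Feature=0: H = 0.6840 bits (weight = 11/24)
Feature=1: H = 0.7793 bits (weight = 13/24)
H(Y|Feature) = (11/24)×0.6840 + (13/24)×0.7793 = 0.7357 bits

Information Gain = 1.0000 - 0.7357 = 0.2643 bits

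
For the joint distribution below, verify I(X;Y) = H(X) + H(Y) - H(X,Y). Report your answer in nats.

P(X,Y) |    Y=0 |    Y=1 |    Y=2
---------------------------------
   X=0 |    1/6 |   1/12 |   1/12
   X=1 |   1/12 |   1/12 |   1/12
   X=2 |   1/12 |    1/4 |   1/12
I(X;Y) = 0.0604 nats

Mutual information has multiple equivalent forms:
- I(X;Y) = H(X) - H(X|Y)
- I(X;Y) = H(Y) - H(Y|X)
- I(X;Y) = H(X) + H(Y) - H(X,Y)

Computing all quantities:
H(X) = 1.0776, H(Y) = 1.0776, H(X,Y) = 2.0947
H(X|Y) = 1.0172, H(Y|X) = 1.0172

Verification:
H(X) - H(X|Y) = 1.0776 - 1.0172 = 0.0604
H(Y) - H(Y|X) = 1.0776 - 1.0172 = 0.0604
H(X) + H(Y) - H(X,Y) = 1.0776 + 1.0776 - 2.0947 = 0.0604

All forms give I(X;Y) = 0.0604 nats. ✓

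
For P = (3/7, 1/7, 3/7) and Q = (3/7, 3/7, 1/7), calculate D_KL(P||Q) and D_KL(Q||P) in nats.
D_KL(P||Q) = 0.3139, D_KL(Q||P) = 0.3139

KL divergence is not symmetric: D_KL(P||Q) ≠ D_KL(Q||P) in general.

D_KL(P||Q) = 0.3139 nats
D_KL(Q||P) = 0.3139 nats

In this case they happen to be equal (to 4 decimal places).

This asymmetry is why KL divergence is not a true distance metric.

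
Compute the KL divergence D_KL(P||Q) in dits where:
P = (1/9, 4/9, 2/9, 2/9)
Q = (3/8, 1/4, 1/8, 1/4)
0.0965 dits

KL divergence: D_KL(P||Q) = Σ p(x) log(p(x)/q(x))

Computing term by term:
  x=0: 1/9 × log_10[(1/9)/(3/8)] = 1/9 × -0.5283 = -0.0587
  x=1: 4/9 × log_10[(4/9)/(1/4)] = 4/9 × 0.2499 = 0.1111
  x=2: 2/9 × log_10[(2/9)/(1/8)] = 2/9 × 0.2499 = 0.0555
  x=3: 2/9 × log_10[(2/9)/(1/4)] = 2/9 × -0.0512 = -0.0114

D_KL(P||Q) = 0.0965 dits

Note: KL divergence is always non-negative and equals 0 iff P = Q.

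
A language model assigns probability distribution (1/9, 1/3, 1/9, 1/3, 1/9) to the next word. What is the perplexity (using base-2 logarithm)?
4.3267

Perplexity is 2^H (or exp(H) for natural log).

First, H = -Σ p log p = 2.1133 bits
Perplexity = 2^2.1133 = 4.3267

Interpretation: The model's uncertainty is equivalent to choosing uniformly among 4.3 options.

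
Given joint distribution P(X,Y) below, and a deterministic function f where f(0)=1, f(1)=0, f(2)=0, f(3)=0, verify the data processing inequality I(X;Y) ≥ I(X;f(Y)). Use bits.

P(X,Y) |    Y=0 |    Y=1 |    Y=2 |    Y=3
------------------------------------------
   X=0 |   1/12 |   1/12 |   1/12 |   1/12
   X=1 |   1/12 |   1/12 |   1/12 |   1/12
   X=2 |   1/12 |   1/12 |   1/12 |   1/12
I(X;Y) = 0.0000, I(X;f(Y)) = 0.0000, inequality holds: 0.0000 ≥ 0.0000

Data Processing Inequality: For any Markov chain X → Y → Z, we have I(X;Y) ≥ I(X;Z).

Here Z = f(Y) is a deterministic function of Y, forming X → Y → Z.

Original I(X;Y) = 0.0000 bits

After applying f:
P(X,Z) where Z=f(Y):
- P(X,Z=0) = P(X,Y=1) + P(X,Y=2) + P(X,Y=3)
- P(X,Z=1) = P(X,Y=0)

I(X;Z) = I(X;f(Y)) = 0.0000 bits

Verification: 0.0000 ≥ 0.0000 ✓

Information cannot be created by processing; the function f can only lose information about X.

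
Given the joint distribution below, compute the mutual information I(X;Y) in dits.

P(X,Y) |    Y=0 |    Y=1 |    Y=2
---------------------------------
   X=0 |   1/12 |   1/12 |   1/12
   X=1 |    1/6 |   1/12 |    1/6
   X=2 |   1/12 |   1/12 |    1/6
0.0073 dits

Mutual information: I(X;Y) = H(X) + H(Y) - H(X,Y)

Marginals:
P(X) = (1/4, 5/12, 1/3), H(X) = 0.4680 dits
P(Y) = (1/3, 1/4, 5/12), H(Y) = 0.4680 dits

Joint entropy: H(X,Y) = 0.9287 dits

I(X;Y) = 0.4680 + 0.4680 - 0.9287 = 0.0073 dits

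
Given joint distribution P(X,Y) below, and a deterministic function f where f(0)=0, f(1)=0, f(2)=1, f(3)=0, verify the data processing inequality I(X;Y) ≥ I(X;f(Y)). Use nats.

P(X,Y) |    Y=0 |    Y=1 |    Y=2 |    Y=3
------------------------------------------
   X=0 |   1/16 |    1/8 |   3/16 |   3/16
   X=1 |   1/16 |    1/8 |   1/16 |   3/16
I(X;Y) = 0.0249, I(X;f(Y)) = 0.0249, inequality holds: 0.0249 ≥ 0.0249

Data Processing Inequality: For any Markov chain X → Y → Z, we have I(X;Y) ≥ I(X;Z).

Here Z = f(Y) is a deterministic function of Y, forming X → Y → Z.

Original I(X;Y) = 0.0249 nats

After applying f:
P(X,Z) where Z=f(Y):
- P(X,Z=0) = P(X,Y=0) + P(X,Y=1) + P(X,Y=3)
- P(X,Z=1) = P(X,Y=2)

I(X;Z) = I(X;f(Y)) = 0.0249 nats

Verification: 0.0249 ≥ 0.0249 ✓

Information cannot be created by processing; the function f can only lose information about X.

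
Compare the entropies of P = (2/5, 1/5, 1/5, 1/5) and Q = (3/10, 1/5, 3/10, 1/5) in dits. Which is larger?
Q

Computing entropies in dits:
H(P) = 0.5786
H(Q) = 0.5933

Distribution Q has higher entropy.

Intuition: The distribution closer to uniform (more spread out) has higher entropy.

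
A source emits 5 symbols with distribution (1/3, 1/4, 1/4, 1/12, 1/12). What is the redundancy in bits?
0.1961 bits

Redundancy measures how far a source is from maximum entropy:
R = H_max - H(X)

Maximum entropy for 5 symbols: H_max = log_2(5) = 2.3219 bits
Actual entropy: H(X) = 2.1258 bits
Redundancy: R = 2.3219 - 2.1258 = 0.1961 bits

This redundancy represents potential for compression: the source could be compressed by 0.1961 bits per symbol.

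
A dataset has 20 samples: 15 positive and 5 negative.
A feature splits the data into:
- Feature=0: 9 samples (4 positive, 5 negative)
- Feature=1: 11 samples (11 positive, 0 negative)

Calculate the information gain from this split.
0.3653 bits

Information Gain = H(Y) - H(Y|Feature)

Before split:
P(positive) = 15/20 = 0.7500
H(Y) = 0.8113 bits

After split:
Feature=0: H = 0.9911 bits (weight = 9/20)
Feature=1: H = 0.0000 bits (weight = 11/20)
H(Y|Feature) = (9/20)×0.9911 + (11/20)×0.0000 = 0.4460 bits

Information Gain = 0.8113 - 0.4460 = 0.3653 bits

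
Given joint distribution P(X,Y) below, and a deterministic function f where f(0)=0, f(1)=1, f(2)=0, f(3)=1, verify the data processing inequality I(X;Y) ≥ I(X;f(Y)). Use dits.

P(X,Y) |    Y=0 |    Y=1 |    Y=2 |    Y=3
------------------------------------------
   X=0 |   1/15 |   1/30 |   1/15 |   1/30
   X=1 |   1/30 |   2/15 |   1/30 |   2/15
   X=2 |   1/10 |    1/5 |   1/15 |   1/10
I(X;Y) = 0.0303, I(X;f(Y)) = 0.0256, inequality holds: 0.0303 ≥ 0.0256

Data Processing Inequality: For any Markov chain X → Y → Z, we have I(X;Y) ≥ I(X;Z).

Here Z = f(Y) is a deterministic function of Y, forming X → Y → Z.

Original I(X;Y) = 0.0303 dits

After applying f:
P(X,Z) where Z=f(Y):
- P(X,Z=0) = P(X,Y=0) + P(X,Y=2)
- P(X,Z=1) = P(X,Y=1) + P(X,Y=3)

I(X;Z) = I(X;f(Y)) = 0.0256 dits

Verification: 0.0303 ≥ 0.0256 ✓

Information cannot be created by processing; the function f can only lose information about X.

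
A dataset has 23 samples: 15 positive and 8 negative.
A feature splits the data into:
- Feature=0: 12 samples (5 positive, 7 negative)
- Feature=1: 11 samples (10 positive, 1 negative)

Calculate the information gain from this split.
0.2107 bits

Information Gain = H(Y) - H(Y|Feature)

Before split:
P(positive) = 15/23 = 0.6522
H(Y) = 0.9321 bits

After split:
Feature=0: H = 0.9799 bits (weight = 12/23)
Feature=1: H = 0.4395 bits (weight = 11/23)
H(Y|Feature) = (12/23)×0.9799 + (11/23)×0.4395 = 0.7214 bits

Information Gain = 0.9321 - 0.7214 = 0.2107 bits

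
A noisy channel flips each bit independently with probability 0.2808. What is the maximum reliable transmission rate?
0.1435 bits

For a binary symmetric channel (BSC) with error probability p:
Capacity C = 1 - H(p) bits per symbol

where H(p) = -p log₂(p) - (1-p) log₂(1-p) is the binary entropy function.

H(0.2808) = 0.8565 bits
C = 1 - 0.8565 = 0.1435 bits per symbol

This means we can reliably transmit up to 0.1435 bits of information per channel use.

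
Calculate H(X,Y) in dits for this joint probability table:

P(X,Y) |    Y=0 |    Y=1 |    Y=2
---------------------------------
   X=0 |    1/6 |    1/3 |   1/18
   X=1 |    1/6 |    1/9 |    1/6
0.7239 dits

Joint entropy is H(X,Y) = -Σ_{x,y} p(x,y) log p(x,y).

Summing over all non-zero entries:
H(X,Y) = -[1/6·log_10(1/6) + 1/3·log_10(1/3) + 1/18·log_10(1/18) + 1/6·log_10(1/6) + 1/9·log_10(1/9) + 1/6·log_10(1/6)]
H(X,Y) = 0.7239 dits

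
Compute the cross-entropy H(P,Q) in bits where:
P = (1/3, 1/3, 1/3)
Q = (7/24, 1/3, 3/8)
1.5925 bits

Cross-entropy: H(P,Q) = -Σ p(x) log q(x)

Alternatively: H(P,Q) = H(P) + D_KL(P||Q)
H(P) = 1.5850 bits
D_KL(P||Q) = 0.0076 bits

H(P,Q) = 1.5850 + 0.0076 = 1.5925 bits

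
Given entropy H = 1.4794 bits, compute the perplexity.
2.7883

Perplexity is 2^H (or exp(H) for natural log).

H = 1.4794 bits
Perplexity = 2^1.4794 = 2.7883

Interpretation: The model's uncertainty is equivalent to choosing uniformly among 2.8 options.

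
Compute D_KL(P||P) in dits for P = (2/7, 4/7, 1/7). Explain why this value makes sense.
0.0000 dits

KL divergence satisfies the Gibbs inequality: D_KL(P||Q) ≥ 0 for all distributions P, Q.

D_KL(P||Q) = Σ p(x) log(p(x)/q(x))
Each term is p(x) × log_10(p(x)/p(x)) = p(x) × log_10(1) = 0, so the sum is 0.
D_KL(P||Q) = 0.0000 dits

When P = Q, the KL divergence is exactly 0, as there is no 'divergence' between identical distributions.

This non-negativity is a fundamental property: relative entropy cannot be negative because it measures how different Q is from P.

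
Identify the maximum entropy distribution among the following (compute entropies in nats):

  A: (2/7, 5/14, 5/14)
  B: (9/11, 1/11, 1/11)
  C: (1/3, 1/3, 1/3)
C

For a discrete distribution over n outcomes, entropy is maximized by the uniform distribution.

Computing entropies:
H(A) = 1.0934 nats
H(B) = 0.6002 nats
H(C) = 1.0986 nats

The uniform distribution (where all probabilities equal 1/3) achieves the maximum entropy of log_e(3) = 1.0986 nats.

Distribution C has the highest entropy.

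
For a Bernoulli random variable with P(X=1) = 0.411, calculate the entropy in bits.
0.9770 bits

The binary entropy function is:
H(p) = -p log(p) - (1-p) log(1-p)

H(0.411) = -0.411 × log_2(0.411) - 0.589 × log_2(0.589)
H(0.411) = 0.9770 bits

Note: Binary entropy is maximized at p=0.5 (H=1 bit) and minimized at p=0 or p=1 (H=0).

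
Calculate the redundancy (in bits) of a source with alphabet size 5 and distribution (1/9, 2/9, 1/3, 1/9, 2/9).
0.1248 bits

Redundancy measures how far a source is from maximum entropy:
R = H_max - H(X)

Maximum entropy for 5 symbols: H_max = log_2(5) = 2.3219 bits
Actual entropy: H(X) = 2.1972 bits
Redundancy: R = 2.3219 - 2.1972 = 0.1248 bits

This redundancy represents potential for compression: the source could be compressed by 0.1248 bits per symbol.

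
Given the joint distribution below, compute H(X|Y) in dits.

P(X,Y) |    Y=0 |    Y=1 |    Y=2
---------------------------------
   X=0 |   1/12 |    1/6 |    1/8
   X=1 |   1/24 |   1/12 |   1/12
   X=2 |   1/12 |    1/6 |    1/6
0.4591 dits

Using the chain rule: H(X|Y) = H(X,Y) - H(Y)

First, compute H(X,Y) = 0.9192 dits

Marginal P(Y) = (5/24, 5/12, 3/8)
H(Y) = 0.4601 dits

H(X|Y) = H(X,Y) - H(Y) = 0.9192 - 0.4601 = 0.4591 dits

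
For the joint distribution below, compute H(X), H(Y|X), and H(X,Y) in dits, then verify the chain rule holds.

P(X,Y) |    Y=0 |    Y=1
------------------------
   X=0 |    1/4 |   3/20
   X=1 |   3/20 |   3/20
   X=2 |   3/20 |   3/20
H(X,Y) = 0.7684, H(X) = 0.4729, H(Y|X) = 0.2955 (all in dits)

Chain rule: H(X,Y) = H(X) + H(Y|X)

Left side — joint entropy directly:
H(X,Y) = -Σ p(x,y) log p(x,y) = 0.7684 dits

Right side — compute H(Y|X) from the conditional distributions:
P(X) = (2/5, 3/10, 3/10), so H(X) = 0.4729 dits
H(Y|X) = Σ_x P(X=x) · H(Y|X=x):
  P(Y|X=0) = (5/8, 3/8), H(Y|X=0) = 0.2873, weight P(X=0) = 2/5
  P(Y|X=1) = (1/2, 1/2), H(Y|X=1) = 0.3010, weight P(X=1) = 3/10
  P(Y|X=2) = (1/2, 1/2), H(Y|X=2) = 0.3010, weight P(X=2) = 3/10
H(Y|X) = 0.2955 dits

H(X) + H(Y|X) = 0.4729 + 0.2955 = 0.7684 dits

Both sides equal 0.7684 dits. ✓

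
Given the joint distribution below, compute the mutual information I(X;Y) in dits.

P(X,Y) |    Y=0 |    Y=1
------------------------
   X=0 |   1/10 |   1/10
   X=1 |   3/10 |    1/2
0.0022 dits

Mutual information: I(X;Y) = H(X) + H(Y) - H(X,Y)

Marginals:
P(X) = (1/5, 4/5), H(X) = 0.2173 dits
P(Y) = (2/5, 3/5), H(Y) = 0.2923 dits

Joint entropy: H(X,Y) = 0.5074 dits

I(X;Y) = 0.2173 + 0.2923 - 0.5074 = 0.0022 dits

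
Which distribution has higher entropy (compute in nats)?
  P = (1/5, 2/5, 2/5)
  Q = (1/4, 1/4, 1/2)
P

Computing entropies in nats:
H(P) = 1.0549
H(Q) = 1.0397

Distribution P has higher entropy.

Intuition: The distribution closer to uniform (more spread out) has higher entropy.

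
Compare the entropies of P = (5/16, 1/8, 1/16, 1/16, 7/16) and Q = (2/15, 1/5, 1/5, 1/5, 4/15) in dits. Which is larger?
Q

Computing entropies in dits:
H(P) = 0.5783
H(Q) = 0.6891

Distribution Q has higher entropy.

Intuition: The distribution closer to uniform (more spread out) has higher entropy.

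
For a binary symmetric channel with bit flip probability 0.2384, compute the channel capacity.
0.2076 bits

For a binary symmetric channel (BSC) with error probability p:
Capacity C = 1 - H(p) bits per symbol

where H(p) = -p log₂(p) - (1-p) log₂(1-p) is the binary entropy function.

H(0.2384) = 0.7924 bits
C = 1 - 0.7924 = 0.2076 bits per symbol

This means we can reliably transmit up to 0.2076 bits of information per channel use.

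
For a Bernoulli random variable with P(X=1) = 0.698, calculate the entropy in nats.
0.6125 nats

The binary entropy function is:
H(p) = -p log(p) - (1-p) log(1-p)

H(0.698) = -0.698 × log_e(0.698) - 0.302 × log_e(0.302)
H(0.698) = 0.6125 nats

Note: Binary entropy is maximized at p=0.5 (H=1 bit) and minimized at p=0 or p=1 (H=0).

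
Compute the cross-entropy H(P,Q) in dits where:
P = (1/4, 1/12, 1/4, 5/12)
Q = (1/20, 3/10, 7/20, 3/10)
0.7007 dits

Cross-entropy: H(P,Q) = -Σ p(x) log q(x)

Alternatively: H(P,Q) = H(P) + D_KL(P||Q)
H(P) = 0.5494 dits
D_KL(P||Q) = 0.1513 dits

H(P,Q) = 0.5494 + 0.1513 = 0.7007 dits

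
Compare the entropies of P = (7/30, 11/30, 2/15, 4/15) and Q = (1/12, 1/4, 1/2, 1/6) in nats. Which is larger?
P

Computing entropies in nats:
H(P) = 1.3286
H(Q) = 1.1988

Distribution P has higher entropy.

Intuition: The distribution closer to uniform (more spread out) has higher entropy.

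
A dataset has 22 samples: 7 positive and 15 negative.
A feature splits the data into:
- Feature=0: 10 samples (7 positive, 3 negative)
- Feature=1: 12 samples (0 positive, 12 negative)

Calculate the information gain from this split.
0.5018 bits

Information Gain = H(Y) - H(Y|Feature)

Before split:
P(positive) = 7/22 = 0.3182
H(Y) = 0.9024 bits

After split:
Feature=0: H = 0.8813 bits (weight = 10/22)
Feature=1: H = 0.0000 bits (weight = 12/22)
H(Y|Feature) = (10/22)×0.8813 + (12/22)×0.0000 = 0.4006 bits

Information Gain = 0.9024 - 0.4006 = 0.5018 bits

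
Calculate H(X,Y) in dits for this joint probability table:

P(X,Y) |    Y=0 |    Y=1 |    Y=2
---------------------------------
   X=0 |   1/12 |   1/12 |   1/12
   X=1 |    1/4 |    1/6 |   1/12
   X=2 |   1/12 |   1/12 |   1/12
0.9097 dits

Joint entropy is H(X,Y) = -Σ_{x,y} p(x,y) log p(x,y).

Summing over all non-zero entries:
H(X,Y) = -[1/12·log_10(1/12) + 1/12·log_10(1/12) + 1/12·log_10(1/12) + 1/4·log_10(1/4) + 1/6·log_10(1/6) + 1/12·log_10(1/12) + 1/12·log_10(1/12) + 1/12·log_10(1/12) + 1/12·log_10(1/12)]
H(X,Y) = 0.9097 dits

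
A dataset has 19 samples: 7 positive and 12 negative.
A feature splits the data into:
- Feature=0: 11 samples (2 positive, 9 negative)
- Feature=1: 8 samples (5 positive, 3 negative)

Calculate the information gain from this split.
0.1516 bits

Information Gain = H(Y) - H(Y|Feature)

Before split:
P(positive) = 7/19 = 0.3684
H(Y) = 0.9495 bits

After split:
Feature=0: H = 0.6840 bits (weight = 11/19)
Feature=1: H = 0.9544 bits (weight = 8/19)
H(Y|Feature) = (11/19)×0.6840 + (8/19)×0.9544 = 0.7979 bits

Information Gain = 0.9495 - 0.7979 = 0.1516 bits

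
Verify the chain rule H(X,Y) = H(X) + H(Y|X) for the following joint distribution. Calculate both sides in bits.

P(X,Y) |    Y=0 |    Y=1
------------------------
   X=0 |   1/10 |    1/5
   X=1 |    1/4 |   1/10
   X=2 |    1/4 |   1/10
H(X,Y) = 2.4610, H(X) = 1.5813, H(Y|X) = 0.8797 (all in bits)

Chain rule: H(X,Y) = H(X) + H(Y|X)

Left side — joint entropy directly:
H(X,Y) = -Σ p(x,y) log p(x,y) = 2.4610 bits

Right side — compute H(Y|X) from the conditional distributions:
P(X) = (3/10, 7/20, 7/20), so H(X) = 1.5813 bits
H(Y|X) = Σ_x P(X=x) · H(Y|X=x):
  P(Y|X=0) = (1/3, 2/3), H(Y|X=0) = 0.9183, weight P(X=0) = 3/10
  P(Y|X=1) = (5/7, 2/7), H(Y|X=1) = 0.8631, weight P(X=1) = 7/20
  P(Y|X=2) = (5/7, 2/7), H(Y|X=2) = 0.8631, weight P(X=2) = 7/20
H(Y|X) = 0.8797 bits

H(X) + H(Y|X) = 1.5813 + 0.8797 = 2.4610 bits

Both sides equal 2.4610 bits. ✓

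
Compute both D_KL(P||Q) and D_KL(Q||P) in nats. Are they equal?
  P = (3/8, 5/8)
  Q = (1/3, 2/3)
D_KL(P||Q) = 0.0038, D_KL(Q||P) = 0.0038

KL divergence is not symmetric: D_KL(P||Q) ≠ D_KL(Q||P) in general.

D_KL(P||Q) = 0.0038 nats
D_KL(Q||P) = 0.0038 nats

In this case they happen to be equal (to 4 decimal places).

This asymmetry is why KL divergence is not a true distance metric.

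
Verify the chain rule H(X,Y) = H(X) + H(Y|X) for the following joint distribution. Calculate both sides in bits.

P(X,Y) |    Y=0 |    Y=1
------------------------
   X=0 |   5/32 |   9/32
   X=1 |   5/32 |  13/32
H(X,Y) = 1.8796, H(X) = 0.9887, H(Y|X) = 0.8909 (all in bits)

Chain rule: H(X,Y) = H(X) + H(Y|X)

Left side — joint entropy directly:
H(X,Y) = -Σ p(x,y) log p(x,y) = 1.8796 bits

Right side — compute H(Y|X) from the conditional distributions:
P(X) = (7/16, 9/16), so H(X) = 0.9887 bits
H(Y|X) = Σ_x P(X=x) · H(Y|X=x):
  P(Y|X=0) = (5/14, 9/14), H(Y|X=0) = 0.9403, weight P(X=0) = 7/16
  P(Y|X=1) = (5/18, 13/18), H(Y|X=1) = 0.8524, weight P(X=1) = 9/16
H(Y|X) = 0.8909 bits

H(X) + H(Y|X) = 0.9887 + 0.8909 = 1.8796 bits

Both sides equal 1.8796 bits. ✓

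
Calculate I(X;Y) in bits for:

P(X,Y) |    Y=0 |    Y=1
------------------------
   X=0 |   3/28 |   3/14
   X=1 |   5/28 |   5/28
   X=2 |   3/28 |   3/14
0.0191 bits

Mutual information: I(X;Y) = H(X) + H(Y) - H(X,Y)

Marginals:
P(X) = (9/28, 5/14, 9/28), H(X) = 1.5831 bits
P(Y) = (11/28, 17/28), H(Y) = 0.9666 bits

Joint entropy: H(X,Y) = 2.5306 bits

I(X;Y) = 1.5831 + 0.9666 - 2.5306 = 0.0191 bits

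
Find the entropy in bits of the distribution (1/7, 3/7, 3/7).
1.4488 bits

Shannon entropy is H(X) = -Σ p(x) log p(x).

For P = (1/7, 3/7, 3/7):
H = -1/7 × log_2(1/7) -3/7 × log_2(3/7) -3/7 × log_2(3/7)
H = 1.4488 bits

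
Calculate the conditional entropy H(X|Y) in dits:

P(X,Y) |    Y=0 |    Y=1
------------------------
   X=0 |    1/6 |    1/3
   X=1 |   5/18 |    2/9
0.2901 dits

Using the chain rule: H(X|Y) = H(X,Y) - H(Y)

First, compute H(X,Y) = 0.5884 dits

Marginal P(Y) = (4/9, 5/9)
H(Y) = 0.2983 dits

H(X|Y) = H(X,Y) - H(Y) = 0.5884 - 0.2983 = 0.2901 dits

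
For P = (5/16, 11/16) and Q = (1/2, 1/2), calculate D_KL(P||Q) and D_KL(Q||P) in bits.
D_KL(P||Q) = 0.1040, D_KL(Q||P) = 0.1093

KL divergence is not symmetric: D_KL(P||Q) ≠ D_KL(Q||P) in general.

D_KL(P||Q) = 0.1040 bits
D_KL(Q||P) = 0.1093 bits

No, they are not equal!

This asymmetry is why KL divergence is not a true distance metric.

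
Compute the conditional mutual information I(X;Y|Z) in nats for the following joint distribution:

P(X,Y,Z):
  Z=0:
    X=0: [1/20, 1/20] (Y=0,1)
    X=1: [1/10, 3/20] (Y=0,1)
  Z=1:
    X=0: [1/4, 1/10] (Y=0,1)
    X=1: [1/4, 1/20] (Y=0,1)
0.0080 nats

Conditional mutual information: I(X;Y|Z) = H(X|Z) + H(Y|Z) - H(X,Y|Z)

H(Z) = 0.6474
H(X,Z) = 1.3055 → H(X|Z) = 0.6580
H(Y,Z) = 1.2376 → H(Y|Z) = 0.5902
H(X,Y,Z) = 1.8876 → H(X,Y|Z) = 1.2401

I(X;Y|Z) = 0.6580 + 0.5902 - 1.2401 = 0.0080 nats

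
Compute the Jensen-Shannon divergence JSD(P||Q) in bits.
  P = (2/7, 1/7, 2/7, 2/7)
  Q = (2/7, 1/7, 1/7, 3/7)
0.0279 bits

Jensen-Shannon divergence is:
JSD(P||Q) = 0.5 × D_KL(P||M) + 0.5 × D_KL(Q||M)
where M = 0.5 × (P + Q) is the mixture distribution.

M = 0.5 × (2/7, 1/7, 2/7, 2/7) + 0.5 × (2/7, 1/7, 1/7, 3/7) = (2/7, 1/7, 3/14, 5/14)

D_KL(P||M) = 0.0266 bits
D_KL(Q||M) = 0.0292 bits

JSD(P||Q) = 0.5 × 0.0266 + 0.5 × 0.0292 = 0.0279 bits

Unlike KL divergence, JSD is symmetric and bounded: 0 ≤ JSD ≤ log(2).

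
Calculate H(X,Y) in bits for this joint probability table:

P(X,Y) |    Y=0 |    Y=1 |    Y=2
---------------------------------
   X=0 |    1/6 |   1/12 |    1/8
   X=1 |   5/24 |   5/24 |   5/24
2.5190 bits

Joint entropy is H(X,Y) = -Σ_{x,y} p(x,y) log p(x,y).

Summing over all non-zero entries:
H(X,Y) = -[1/6·log_2(1/6) + 1/12·log_2(1/12) + 1/8·log_2(1/8) + 5/24·log_2(5/24) + 5/24·log_2(5/24) + 5/24·log_2(5/24)]
H(X,Y) = 2.5190 bits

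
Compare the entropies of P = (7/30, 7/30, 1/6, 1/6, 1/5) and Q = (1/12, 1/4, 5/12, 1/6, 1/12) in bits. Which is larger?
P

Computing entropies in bits:
H(P) = 2.3058
H(Q) = 2.0546

Distribution P has higher entropy.

Intuition: The distribution closer to uniform (more spread out) has higher entropy.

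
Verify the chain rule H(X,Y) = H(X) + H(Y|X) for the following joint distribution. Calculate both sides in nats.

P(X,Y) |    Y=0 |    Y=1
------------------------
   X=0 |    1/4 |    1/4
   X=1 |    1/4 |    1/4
H(X,Y) = 1.3863, H(X) = 0.6931, H(Y|X) = 0.6931 (all in nats)

Chain rule: H(X,Y) = H(X) + H(Y|X)

Left side — joint entropy directly:
H(X,Y) = -Σ p(x,y) log p(x,y) = 1.3863 nats

Right side — compute H(Y|X) from the conditional distributions:
P(X) = (1/2, 1/2), so H(X) = 0.6931 nats
H(Y|X) = Σ_x P(X=x) · H(Y|X=x):
  P(Y|X=0) = (1/2, 1/2), H(Y|X=0) = 0.6931, weight P(X=0) = 1/2
  P(Y|X=1) = (1/2, 1/2), H(Y|X=1) = 0.6931, weight P(X=1) = 1/2
H(Y|X) = 0.6931 nats

H(X) + H(Y|X) = 0.6931 + 0.6931 = 1.3863 nats

Both sides equal 1.3863 nats. ✓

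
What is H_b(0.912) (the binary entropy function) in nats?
0.2979 nats

The binary entropy function is:
H(p) = -p log(p) - (1-p) log(1-p)

H(0.912) = -0.912 × log_e(0.912) - 0.088 × log_e(0.088)
H(0.912) = 0.2979 nats

Note: Binary entropy is maximized at p=0.5 (H=1 bit) and minimized at p=0 or p=1 (H=0).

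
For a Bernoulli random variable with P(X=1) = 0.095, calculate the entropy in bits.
0.4529 bits

The binary entropy function is:
H(p) = -p log(p) - (1-p) log(1-p)

H(0.095) = -0.095 × log_2(0.095) - 0.905 × log_2(0.905)
H(0.095) = 0.4529 bits

Note: Binary entropy is maximized at p=0.5 (H=1 bit) and minimized at p=0 or p=1 (H=0).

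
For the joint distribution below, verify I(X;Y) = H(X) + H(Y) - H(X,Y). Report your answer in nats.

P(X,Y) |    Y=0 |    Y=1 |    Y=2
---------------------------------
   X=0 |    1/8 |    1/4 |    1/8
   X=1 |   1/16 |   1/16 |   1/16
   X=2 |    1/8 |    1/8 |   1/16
I(X;Y) = 0.0162 nats

Mutual information has multiple equivalent forms:
- I(X;Y) = H(X) - H(X|Y)
- I(X;Y) = H(Y) - H(Y|X)
- I(X;Y) = H(X) + H(Y) - H(X,Y)

Computing all quantities:
H(X) = 1.0239, H(Y) = 1.0717, H(X,Y) = 2.0794
H(X|Y) = 1.0077, H(Y|X) = 1.0555

Verification:
H(X) - H(X|Y) = 1.0239 - 1.0077 = 0.0162
H(Y) - H(Y|X) = 1.0717 - 1.0555 = 0.0162
H(X) + H(Y) - H(X,Y) = 1.0239 + 1.0717 - 2.0794 = 0.0162

All forms give I(X;Y) = 0.0162 nats. ✓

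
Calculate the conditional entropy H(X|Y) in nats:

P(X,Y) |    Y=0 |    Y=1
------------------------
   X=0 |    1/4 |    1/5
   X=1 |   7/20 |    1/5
0.6848 nats

Using the chain rule: H(X|Y) = H(X,Y) - H(Y)

First, compute H(X,Y) = 1.3578 nats

Marginal P(Y) = (3/5, 2/5)
H(Y) = 0.6730 nats

H(X|Y) = H(X,Y) - H(Y) = 1.3578 - 0.6730 = 0.6848 nats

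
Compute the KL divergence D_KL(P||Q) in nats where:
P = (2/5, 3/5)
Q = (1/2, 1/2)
0.0201 nats

KL divergence: D_KL(P||Q) = Σ p(x) log(p(x)/q(x))

Computing term by term:
  x=0: 2/5 × log_e[(2/5)/(1/2)] = 2/5 × -0.2231 = -0.0893
  x=1: 3/5 × log_e[(3/5)/(1/2)] = 3/5 × 0.1823 = 0.1094

D_KL(P||Q) = 0.0201 nats

Note: KL divergence is always non-negative and equals 0 iff P = Q.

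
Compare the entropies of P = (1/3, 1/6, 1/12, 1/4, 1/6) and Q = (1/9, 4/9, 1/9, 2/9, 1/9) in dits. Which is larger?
P

Computing entropies in dits:
H(P) = 0.6589
H(Q) = 0.6198

Distribution P has higher entropy.

Intuition: The distribution closer to uniform (more spread out) has higher entropy.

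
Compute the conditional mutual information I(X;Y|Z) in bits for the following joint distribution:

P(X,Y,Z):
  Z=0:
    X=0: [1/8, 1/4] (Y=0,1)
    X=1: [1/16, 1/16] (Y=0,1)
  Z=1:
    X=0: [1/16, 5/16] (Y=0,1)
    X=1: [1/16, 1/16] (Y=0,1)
0.0447 bits

Conditional mutual information: I(X;Y|Z) = H(X|Z) + H(Y|Z) - H(X,Y|Z)

H(Z) = 1.0000
H(X,Z) = 1.8113 → H(X|Z) = 0.8113
H(Y,Z) = 1.8829 → H(Y|Z) = 0.8829
H(X,Y,Z) = 2.6494 → H(X,Y|Z) = 1.6494

I(X;Y|Z) = 0.8113 + 0.8829 - 1.6494 = 0.0447 bits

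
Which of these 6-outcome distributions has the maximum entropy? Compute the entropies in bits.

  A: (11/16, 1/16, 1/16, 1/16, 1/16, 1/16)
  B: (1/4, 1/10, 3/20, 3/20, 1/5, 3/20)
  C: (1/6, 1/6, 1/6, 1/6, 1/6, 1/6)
C

For a discrete distribution over n outcomes, entropy is maximized by the uniform distribution.

Computing entropies:
H(A) = 1.6216 bits
H(B) = 2.5282 bits
H(C) = 2.5850 bits

The uniform distribution (where all probabilities equal 1/6) achieves the maximum entropy of log_2(6) = 2.5850 bits.

Distribution C has the highest entropy.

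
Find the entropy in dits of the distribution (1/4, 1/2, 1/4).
0.4515 dits

Shannon entropy is H(X) = -Σ p(x) log p(x).

For P = (1/4, 1/2, 1/4):
H = -1/4 × log_10(1/4) -1/2 × log_10(1/2) -1/4 × log_10(1/4)
H = 0.4515 dits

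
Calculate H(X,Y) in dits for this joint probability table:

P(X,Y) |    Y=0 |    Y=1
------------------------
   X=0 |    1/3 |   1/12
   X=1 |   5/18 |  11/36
0.5608 dits

Joint entropy is H(X,Y) = -Σ_{x,y} p(x,y) log p(x,y).

Summing over all non-zero entries:
H(X,Y) = -[1/3·log_10(1/3) + 1/12·log_10(1/12) + 5/18·log_10(5/18) + 11/36·log_10(11/36)]
H(X,Y) = 0.5608 dits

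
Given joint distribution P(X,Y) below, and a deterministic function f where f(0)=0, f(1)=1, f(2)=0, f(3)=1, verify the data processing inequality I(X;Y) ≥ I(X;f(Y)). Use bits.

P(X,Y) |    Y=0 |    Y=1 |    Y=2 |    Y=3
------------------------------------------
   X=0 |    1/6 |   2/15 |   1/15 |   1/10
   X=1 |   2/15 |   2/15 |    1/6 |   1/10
I(X;Y) = 0.0314, I(X;f(Y)) = 0.0028, inequality holds: 0.0314 ≥ 0.0028

Data Processing Inequality: For any Markov chain X → Y → Z, we have I(X;Y) ≥ I(X;Z).

Here Z = f(Y) is a deterministic function of Y, forming X → Y → Z.

Original I(X;Y) = 0.0314 bits

After applying f:
P(X,Z) where Z=f(Y):
- P(X,Z=0) = P(X,Y=0) + P(X,Y=2)
- P(X,Z=1) = P(X,Y=1) + P(X,Y=3)

I(X;Z) = I(X;f(Y)) = 0.0028 bits

Verification: 0.0314 ≥ 0.0028 ✓

Information cannot be created by processing; the function f can only lose information about X.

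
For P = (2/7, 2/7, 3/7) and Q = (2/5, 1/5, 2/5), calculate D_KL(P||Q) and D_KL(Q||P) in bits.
D_KL(P||Q) = 0.0510, D_KL(Q||P) = 0.0514

KL divergence is not symmetric: D_KL(P||Q) ≠ D_KL(Q||P) in general.

D_KL(P||Q) = 0.0510 bits
D_KL(Q||P) = 0.0514 bits

No, they are not equal!

This asymmetry is why KL divergence is not a true distance metric.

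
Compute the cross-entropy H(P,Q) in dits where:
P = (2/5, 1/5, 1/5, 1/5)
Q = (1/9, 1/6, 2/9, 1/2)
0.7282 dits

Cross-entropy: H(P,Q) = -Σ p(x) log q(x)

Alternatively: H(P,Q) = H(P) + D_KL(P||Q)
H(P) = 0.5786 dits
D_KL(P||Q) = 0.1496 dits

H(P,Q) = 0.5786 + 0.1496 = 0.7282 dits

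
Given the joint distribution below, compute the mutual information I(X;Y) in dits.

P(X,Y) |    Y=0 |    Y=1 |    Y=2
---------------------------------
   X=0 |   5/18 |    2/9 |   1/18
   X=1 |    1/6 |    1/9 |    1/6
0.0242 dits

Mutual information: I(X;Y) = H(X) + H(Y) - H(X,Y)

Marginals:
P(X) = (5/9, 4/9), H(X) = 0.2983 dits
P(Y) = (4/9, 1/3, 2/9), H(Y) = 0.4607 dits

Joint entropy: H(X,Y) = 0.7348 dits

I(X;Y) = 0.2983 + 0.4607 - 0.7348 = 0.0242 dits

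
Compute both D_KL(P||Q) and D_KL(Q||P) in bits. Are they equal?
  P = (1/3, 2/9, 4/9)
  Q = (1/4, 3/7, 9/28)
D_KL(P||Q) = 0.1356, D_KL(Q||P) = 0.1521

KL divergence is not symmetric: D_KL(P||Q) ≠ D_KL(Q||P) in general.

D_KL(P||Q) = 0.1356 bits
D_KL(Q||P) = 0.1521 bits

No, they are not equal!

This asymmetry is why KL divergence is not a true distance metric.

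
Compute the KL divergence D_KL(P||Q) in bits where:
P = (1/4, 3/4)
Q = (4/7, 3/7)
0.3074 bits

KL divergence: D_KL(P||Q) = Σ p(x) log(p(x)/q(x))

Computing term by term:
  x=0: 1/4 × log_2[(1/4)/(4/7)] = 1/4 × -1.1926 = -0.2982
  x=1: 3/4 × log_2[(3/4)/(3/7)] = 3/4 × 0.8074 = 0.6055

D_KL(P||Q) = 0.3074 bits

Note: KL divergence is always non-negative and equals 0 iff P = Q.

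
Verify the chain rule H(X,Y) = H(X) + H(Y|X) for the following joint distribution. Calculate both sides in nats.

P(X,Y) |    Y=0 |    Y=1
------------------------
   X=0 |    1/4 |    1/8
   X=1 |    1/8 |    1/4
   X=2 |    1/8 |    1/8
H(X,Y) = 1.7329, H(X) = 1.0822, H(Y|X) = 0.6507 (all in nats)

Chain rule: H(X,Y) = H(X) + H(Y|X)

Left side — joint entropy directly:
H(X,Y) = -Σ p(x,y) log p(x,y) = 1.7329 nats

Right side — compute H(Y|X) from the conditional distributions:
P(X) = (3/8, 3/8, 1/4), so H(X) = 1.0822 nats
H(Y|X) = Σ_x P(X=x) · H(Y|X=x):
  P(Y|X=0) = (2/3, 1/3), H(Y|X=0) = 0.6365, weight P(X=0) = 3/8
  P(Y|X=1) = (1/3, 2/3), H(Y|X=1) = 0.6365, weight P(X=1) = 3/8
  P(Y|X=2) = (1/2, 1/2), H(Y|X=2) = 0.6931, weight P(X=2) = 1/4
H(Y|X) = 0.6507 nats

H(X) + H(Y|X) = 1.0822 + 0.6507 = 1.7329 nats

Both sides equal 1.7329 nats. ✓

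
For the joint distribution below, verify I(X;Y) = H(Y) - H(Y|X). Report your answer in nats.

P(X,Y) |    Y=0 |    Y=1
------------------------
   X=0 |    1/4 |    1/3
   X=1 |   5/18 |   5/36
I(X;Y) = 0.0280 nats

Mutual information has multiple equivalent forms:
- I(X;Y) = H(X) - H(X|Y)
- I(X;Y) = H(Y) - H(Y|X)
- I(X;Y) = H(X) + H(Y) - H(X,Y)

Computing all quantities:
H(X) = 0.6792, H(Y) = 0.6916, H(X,Y) = 1.3428
H(X|Y) = 0.6512, H(Y|X) = 0.6636

Verification:
H(X) - H(X|Y) = 0.6792 - 0.6512 = 0.0280
H(Y) - H(Y|X) = 0.6916 - 0.6636 = 0.0280
H(X) + H(Y) - H(X,Y) = 0.6792 + 0.6916 - 1.3428 = 0.0280

All forms give I(X;Y) = 0.0280 nats. ✓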